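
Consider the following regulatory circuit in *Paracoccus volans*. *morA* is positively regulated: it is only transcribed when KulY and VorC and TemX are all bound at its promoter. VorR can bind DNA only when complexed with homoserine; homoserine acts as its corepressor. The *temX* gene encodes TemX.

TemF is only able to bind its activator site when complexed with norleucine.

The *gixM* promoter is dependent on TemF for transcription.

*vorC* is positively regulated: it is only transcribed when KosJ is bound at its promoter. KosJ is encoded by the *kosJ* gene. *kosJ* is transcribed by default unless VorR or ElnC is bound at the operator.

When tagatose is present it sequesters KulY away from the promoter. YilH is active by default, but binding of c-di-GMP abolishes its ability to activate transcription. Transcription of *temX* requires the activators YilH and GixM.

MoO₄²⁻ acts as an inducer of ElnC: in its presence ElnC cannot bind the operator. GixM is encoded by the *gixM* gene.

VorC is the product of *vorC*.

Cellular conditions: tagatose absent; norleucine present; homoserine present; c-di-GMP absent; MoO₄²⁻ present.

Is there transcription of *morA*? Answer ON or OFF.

OFF

Tagatose is absent, so KulY is active.
Homoserine is present, so VorR is active.
MoO₄²⁻ is present, so ElnC is inactive.
With repressor VorR bound, *kosJ* is not transcribed.
So KosJ is not produced.
Required activator KosJ is absent, so *vorC* is not transcribed.
So VorC is not produced.
c-di-GMP is absent, so YilH is active.
Norleucine is present, so TemF is active.
No repressor is bound and TemF is active, so *gixM* is transcribed.
So GixM is produced and active.
No repressor is bound and YilH and GixM are active, so *temX* is transcribed.
So TemX is produced and active.
Required activator VorC is absent, so *morA* is not transcribed.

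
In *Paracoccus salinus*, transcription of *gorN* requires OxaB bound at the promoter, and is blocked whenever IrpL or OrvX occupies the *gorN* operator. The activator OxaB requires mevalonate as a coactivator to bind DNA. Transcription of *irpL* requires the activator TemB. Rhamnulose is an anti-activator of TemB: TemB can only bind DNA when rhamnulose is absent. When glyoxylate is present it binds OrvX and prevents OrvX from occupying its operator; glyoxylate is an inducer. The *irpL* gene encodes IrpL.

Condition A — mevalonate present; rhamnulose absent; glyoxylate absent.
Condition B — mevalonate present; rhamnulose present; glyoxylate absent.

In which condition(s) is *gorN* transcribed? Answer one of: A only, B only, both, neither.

Condition A:
Mevalonate is present, so OxaB is active.
Rhamnulose is absent, so TemB is active.
No repressor is bound and TemB is active, so *irpL* is transcribed.
So IrpL is produced and active.
Glyoxylate is absent, so OrvX is active.
With repressor IrpL bound, *gorN* is not transcribed.
→ *gorN* is OFF in A.
Condition B:
Mevalonate is present, so OxaB is active.
Rhamnulose is present, so TemB is inactive.
Required activator TemB is absent, so *irpL* is not transcribed.
So IrpL is not produced.
Glyoxylate is absent, so OrvX is active.
With repressor OrvX bound, *gorN* is not transcribed.
→ *gorN* is OFF in B.

neither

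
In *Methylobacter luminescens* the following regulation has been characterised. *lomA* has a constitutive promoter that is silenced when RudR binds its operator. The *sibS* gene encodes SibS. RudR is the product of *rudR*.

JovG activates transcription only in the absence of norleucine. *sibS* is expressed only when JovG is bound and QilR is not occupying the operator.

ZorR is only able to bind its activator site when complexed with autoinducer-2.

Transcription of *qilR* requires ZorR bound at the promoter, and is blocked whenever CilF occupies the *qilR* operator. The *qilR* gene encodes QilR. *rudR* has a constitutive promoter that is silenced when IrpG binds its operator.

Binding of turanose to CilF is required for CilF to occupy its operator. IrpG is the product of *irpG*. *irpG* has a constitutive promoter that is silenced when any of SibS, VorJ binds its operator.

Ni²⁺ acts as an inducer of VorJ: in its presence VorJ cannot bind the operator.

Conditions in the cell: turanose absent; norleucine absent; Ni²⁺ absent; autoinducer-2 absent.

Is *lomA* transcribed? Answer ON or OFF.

Turanose is absent, so CilF is inactive.
Autoinducer-2 is absent, so ZorR is inactive.
Required activator ZorR is absent, so *qilR* is not transcribed.
So QilR is not produced.
Norleucine is absent, so JovG is active.
No repressor is bound and JovG is active, so *sibS* is transcribed.
So SibS is produced and active.
Ni²⁺ is absent, so VorJ is active.
With repressor SibS bound, *irpG* is not transcribed.
So IrpG is not produced.
With no repressor bound, *rudR* is transcribed.
So RudR is produced and active.
With repressor RudR bound, *lomA* is not transcribed.

OFF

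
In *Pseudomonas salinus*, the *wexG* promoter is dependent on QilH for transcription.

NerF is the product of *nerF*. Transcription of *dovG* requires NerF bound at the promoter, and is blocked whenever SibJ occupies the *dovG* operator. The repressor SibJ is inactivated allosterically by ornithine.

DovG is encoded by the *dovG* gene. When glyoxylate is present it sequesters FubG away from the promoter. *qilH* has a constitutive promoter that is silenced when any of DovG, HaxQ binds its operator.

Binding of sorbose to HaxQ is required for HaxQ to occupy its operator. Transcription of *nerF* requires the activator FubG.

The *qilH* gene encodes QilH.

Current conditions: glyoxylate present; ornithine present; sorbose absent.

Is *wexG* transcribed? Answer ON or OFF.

Glyoxylate is present, so FubG is inactive.
Required activator FubG is absent, so *nerF* is not transcribed.
So NerF is not produced.
Ornithine is present, so SibJ is inactive.
Required activator NerF is absent, so *dovG* is not transcribed.
So DovG is not produced.
Sorbose is absent, so HaxQ is inactive.
With no repressor bound, *qilH* is transcribed.
So QilH is produced and active.
No repressor is bound and QilH is active, so *wexG* is transcribed.

ON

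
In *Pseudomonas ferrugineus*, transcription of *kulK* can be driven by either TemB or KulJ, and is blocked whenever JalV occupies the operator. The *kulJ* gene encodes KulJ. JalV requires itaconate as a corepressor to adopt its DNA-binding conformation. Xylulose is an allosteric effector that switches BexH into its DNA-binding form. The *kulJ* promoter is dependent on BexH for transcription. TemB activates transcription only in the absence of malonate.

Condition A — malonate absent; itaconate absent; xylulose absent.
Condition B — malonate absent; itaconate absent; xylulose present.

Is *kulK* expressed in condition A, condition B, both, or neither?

Condition A:
Malonate is absent, so TemB is active.
Itaconate is absent, so JalV is inactive.
Xylulose is absent, so BexH is inactive.
Required activator BexH is absent, so *kulJ* is not transcribed.
So KulJ is not produced.
Activator TemB is present, so *kulK* is transcribed.
→ *kulK* is ON in A.
Condition B:
Malonate is absent, so TemB is active.
Itaconate is absent, so JalV is inactive.
Xylulose is present, so BexH is active.
No repressor is bound and BexH is active, so *kulJ* is transcribed.
So KulJ is produced and active.
Activator TemB is present, so *kulK* is transcribed.
→ *kulK* is ON in B.

both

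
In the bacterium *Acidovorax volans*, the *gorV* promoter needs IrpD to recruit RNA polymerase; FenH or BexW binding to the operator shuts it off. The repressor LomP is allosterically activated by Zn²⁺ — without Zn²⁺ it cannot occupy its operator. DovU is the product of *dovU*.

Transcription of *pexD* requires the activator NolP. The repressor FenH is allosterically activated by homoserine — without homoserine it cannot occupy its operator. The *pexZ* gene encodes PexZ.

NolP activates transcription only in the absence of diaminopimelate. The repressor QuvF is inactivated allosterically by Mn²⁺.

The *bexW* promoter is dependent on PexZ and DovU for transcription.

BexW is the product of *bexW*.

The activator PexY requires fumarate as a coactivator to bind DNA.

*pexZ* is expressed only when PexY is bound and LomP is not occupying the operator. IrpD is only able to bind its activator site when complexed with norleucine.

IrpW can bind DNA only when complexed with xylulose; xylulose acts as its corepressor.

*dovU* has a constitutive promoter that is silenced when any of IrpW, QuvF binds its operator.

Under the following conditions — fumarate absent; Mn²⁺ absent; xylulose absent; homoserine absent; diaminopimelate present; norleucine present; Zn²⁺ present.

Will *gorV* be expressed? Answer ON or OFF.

ON

Homoserine is absent, so FenH is inactive.
Norleucine is present, so IrpD is active.
Fumarate is absent, so PexY is inactive.
Zn²⁺ is present, so LomP is active.
With repressor LomP bound, *pexZ* is not transcribed.
So PexZ is not produced.
Xylulose is absent, so IrpW is inactive.
Mn²⁺ is absent, so QuvF is active.
With repressor QuvF bound, *dovU* is not transcribed.
So DovU is not produced.
Required activator PexZ is absent, so *bexW* is not transcribed.
So BexW is not produced.
No repressor is bound and IrpD is active, so *gorV* is transcribed.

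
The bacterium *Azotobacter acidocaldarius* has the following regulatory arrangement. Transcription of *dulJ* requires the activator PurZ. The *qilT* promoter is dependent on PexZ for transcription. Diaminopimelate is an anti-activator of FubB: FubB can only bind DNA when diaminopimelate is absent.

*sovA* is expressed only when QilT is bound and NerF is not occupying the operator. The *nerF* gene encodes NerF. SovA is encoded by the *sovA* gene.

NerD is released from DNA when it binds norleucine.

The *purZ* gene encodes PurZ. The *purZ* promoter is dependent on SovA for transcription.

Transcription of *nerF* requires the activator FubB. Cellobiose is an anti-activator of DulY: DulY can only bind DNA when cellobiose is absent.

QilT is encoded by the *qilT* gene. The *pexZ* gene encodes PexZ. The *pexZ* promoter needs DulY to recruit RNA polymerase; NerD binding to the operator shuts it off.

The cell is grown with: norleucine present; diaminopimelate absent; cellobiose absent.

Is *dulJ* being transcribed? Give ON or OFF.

OFF

Norleucine is present, so NerD is inactive.
Cellobiose is absent, so DulY is active.
No repressor is bound and DulY is active, so *pexZ* is transcribed.
So PexZ is produced and active.
No repressor is bound and PexZ is active, so *qilT* is transcribed.
So QilT is produced and active.
Diaminopimelate is absent, so FubB is active.
No repressor is bound and FubB is active, so *nerF* is transcribed.
So NerF is produced and active.
With repressor NerF bound, *sovA* is not transcribed.
So SovA is not produced.
Required activator SovA is absent, so *purZ* is not transcribed.
So PurZ is not produced.
Required activator PurZ is absent, so *dulJ* is not transcribed.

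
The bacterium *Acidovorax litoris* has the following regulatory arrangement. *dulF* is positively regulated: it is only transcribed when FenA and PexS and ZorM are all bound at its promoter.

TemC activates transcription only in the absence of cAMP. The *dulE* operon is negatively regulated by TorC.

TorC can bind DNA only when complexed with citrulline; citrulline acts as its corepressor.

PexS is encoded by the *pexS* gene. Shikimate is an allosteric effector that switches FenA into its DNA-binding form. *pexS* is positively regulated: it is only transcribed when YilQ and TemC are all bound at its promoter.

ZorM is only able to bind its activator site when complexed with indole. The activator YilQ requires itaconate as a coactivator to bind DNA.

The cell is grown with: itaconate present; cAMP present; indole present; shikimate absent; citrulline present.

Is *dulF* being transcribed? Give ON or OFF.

Shikimate is absent, so FenA is inactive.
Itaconate is present, so YilQ is active.
cAMP is present, so TemC is inactive.
Required activator TemC is absent, so *pexS* is not transcribed.
So PexS is not produced.
Indole is present, so ZorM is active.
Required activator FenA is absent, so *dulF* is not transcribed.

OFF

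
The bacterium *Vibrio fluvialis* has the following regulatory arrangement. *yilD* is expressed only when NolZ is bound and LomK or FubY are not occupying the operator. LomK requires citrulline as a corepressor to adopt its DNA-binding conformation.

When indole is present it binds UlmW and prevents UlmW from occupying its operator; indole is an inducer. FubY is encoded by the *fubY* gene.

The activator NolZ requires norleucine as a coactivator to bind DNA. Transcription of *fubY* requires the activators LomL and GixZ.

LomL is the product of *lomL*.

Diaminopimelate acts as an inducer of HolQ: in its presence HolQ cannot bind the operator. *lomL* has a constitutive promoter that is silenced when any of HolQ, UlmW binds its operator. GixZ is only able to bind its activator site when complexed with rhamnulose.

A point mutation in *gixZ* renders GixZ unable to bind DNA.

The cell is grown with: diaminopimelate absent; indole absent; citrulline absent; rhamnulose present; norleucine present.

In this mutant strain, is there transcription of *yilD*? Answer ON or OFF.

Citrulline is absent, so LomK is inactive.
Norleucine is present, so NolZ is active.
Diaminopimelate is absent, so HolQ is active.
Indole is absent, so UlmW is active.
With repressor HolQ bound, *lomL* is not transcribed.
So LomL is not produced.
GixZ is non-functional in this strain, so it has no effect.
Required activator LomL is absent, so *fubY* is not transcribed.
So FubY is not produced.
No repressor is bound and NolZ is active, so *yilD* is transcribed.

ON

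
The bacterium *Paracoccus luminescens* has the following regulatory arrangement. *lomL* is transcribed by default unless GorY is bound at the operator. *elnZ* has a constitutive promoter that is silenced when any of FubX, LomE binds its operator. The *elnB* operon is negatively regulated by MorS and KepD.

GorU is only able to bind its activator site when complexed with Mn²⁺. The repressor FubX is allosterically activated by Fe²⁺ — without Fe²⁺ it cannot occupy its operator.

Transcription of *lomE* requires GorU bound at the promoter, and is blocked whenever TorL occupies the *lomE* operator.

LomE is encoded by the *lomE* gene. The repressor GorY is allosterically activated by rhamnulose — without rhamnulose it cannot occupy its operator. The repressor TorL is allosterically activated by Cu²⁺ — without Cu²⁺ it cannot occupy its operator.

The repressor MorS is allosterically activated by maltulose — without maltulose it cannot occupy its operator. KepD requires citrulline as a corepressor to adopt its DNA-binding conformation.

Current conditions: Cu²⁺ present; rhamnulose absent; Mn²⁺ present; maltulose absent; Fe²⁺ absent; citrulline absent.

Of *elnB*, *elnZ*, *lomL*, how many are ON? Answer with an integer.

3

Maltulose is absent, so MorS is inactive.
Citrulline is absent, so KepD is inactive.
With no repressor bound, *elnB* is transcribed.
→ *elnB* is ON.
Fe²⁺ is absent, so FubX is inactive.
Mn²⁺ is present, so GorU is active.
Cu²⁺ is present, so TorL is active.
With repressor TorL bound, *lomE* is not transcribed.
So LomE is not produced.
With no repressor bound, *elnZ* is transcribed.
→ *elnZ* is ON.
Rhamnulose is absent, so GorY is inactive.
With no repressor bound, *lomL* is transcribed.
→ *lomL* is ON.
3 of the 3 genes are transcribed.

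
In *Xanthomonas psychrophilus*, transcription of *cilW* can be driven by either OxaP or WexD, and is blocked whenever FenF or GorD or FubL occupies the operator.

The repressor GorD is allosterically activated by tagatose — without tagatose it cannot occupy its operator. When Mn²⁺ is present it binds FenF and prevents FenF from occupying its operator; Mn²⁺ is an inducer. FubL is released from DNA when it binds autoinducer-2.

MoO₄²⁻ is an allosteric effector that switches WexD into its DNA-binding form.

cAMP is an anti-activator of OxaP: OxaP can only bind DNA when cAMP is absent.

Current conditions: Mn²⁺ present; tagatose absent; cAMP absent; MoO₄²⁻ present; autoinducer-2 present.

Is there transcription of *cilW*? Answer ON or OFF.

Mn²⁺ is present, so FenF is inactive.
Tagatose is absent, so GorD is inactive.
Autoinducer-2 is present, so FubL is inactive.
cAMP is absent, so OxaP is active.
MoO₄²⁻ is present, so WexD is active.
Activator OxaP is present, so *cilW* is transcribed.

ON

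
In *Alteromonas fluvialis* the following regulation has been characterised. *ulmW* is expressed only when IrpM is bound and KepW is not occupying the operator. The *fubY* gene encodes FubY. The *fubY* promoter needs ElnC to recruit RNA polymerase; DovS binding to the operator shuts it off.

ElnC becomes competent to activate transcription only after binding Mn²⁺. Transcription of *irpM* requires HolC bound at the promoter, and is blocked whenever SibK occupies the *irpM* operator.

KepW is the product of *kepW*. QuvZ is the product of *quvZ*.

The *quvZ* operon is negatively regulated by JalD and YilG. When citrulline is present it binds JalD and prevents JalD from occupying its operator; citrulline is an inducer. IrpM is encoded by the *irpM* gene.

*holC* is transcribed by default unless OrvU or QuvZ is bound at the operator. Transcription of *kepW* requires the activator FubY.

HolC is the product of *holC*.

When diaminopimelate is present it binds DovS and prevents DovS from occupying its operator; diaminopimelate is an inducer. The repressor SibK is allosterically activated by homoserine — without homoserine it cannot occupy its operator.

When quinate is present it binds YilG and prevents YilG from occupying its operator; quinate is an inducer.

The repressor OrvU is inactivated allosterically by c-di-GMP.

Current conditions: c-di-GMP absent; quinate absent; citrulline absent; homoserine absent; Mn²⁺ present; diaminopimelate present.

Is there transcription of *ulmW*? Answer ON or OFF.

Mn²⁺ is present, so ElnC is active.
Diaminopimelate is present, so DovS is inactive.
No repressor is bound and ElnC is active, so *fubY* is transcribed.
So FubY is produced and active.
No repressor is bound and FubY is active, so *kepW* is transcribed.
So KepW is produced and active.
c-di-GMP is absent, so OrvU is active.
Citrulline is absent, so JalD is active.
Quinate is absent, so YilG is active.
With repressor JalD bound, *quvZ* is not transcribed.
So QuvZ is not produced.
With repressor OrvU bound, *holC* is not transcribed.
So HolC is not produced.
Homoserine is absent, so SibK is inactive.
Required activator HolC is absent, so *irpM* is not transcribed.
So IrpM is not produced.
With repressor KepW bound, *ulmW* is not transcribed.

OFF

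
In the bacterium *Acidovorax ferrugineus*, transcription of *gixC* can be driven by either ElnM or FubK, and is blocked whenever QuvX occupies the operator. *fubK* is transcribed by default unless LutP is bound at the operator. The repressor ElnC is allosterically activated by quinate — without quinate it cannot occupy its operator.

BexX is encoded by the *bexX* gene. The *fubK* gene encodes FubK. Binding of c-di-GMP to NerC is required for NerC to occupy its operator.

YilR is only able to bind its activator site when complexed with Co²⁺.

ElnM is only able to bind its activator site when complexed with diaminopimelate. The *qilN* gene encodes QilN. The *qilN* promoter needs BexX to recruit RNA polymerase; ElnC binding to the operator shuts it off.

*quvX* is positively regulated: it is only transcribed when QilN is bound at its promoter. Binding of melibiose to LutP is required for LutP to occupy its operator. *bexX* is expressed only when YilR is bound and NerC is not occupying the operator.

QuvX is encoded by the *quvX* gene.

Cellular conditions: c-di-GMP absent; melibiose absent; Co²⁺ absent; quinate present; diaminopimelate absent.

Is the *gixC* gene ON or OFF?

ON

Diaminopimelate is absent, so ElnM is inactive.
Quinate is present, so ElnC is active.
c-di-GMP is absent, so NerC is inactive.
Co²⁺ is absent, so YilR is inactive.
Required activator YilR is absent, so *bexX* is not transcribed.
So BexX is not produced.
With repressor ElnC bound, *qilN* is not transcribed.
So QilN is not produced.
Required activator QilN is absent, so *quvX* is not transcribed.
So QuvX is not produced.
Melibiose is absent, so LutP is inactive.
With no repressor bound, *fubK* is transcribed.
So FubK is produced and active.
Activator FubK is present, so *gixC* is transcribed.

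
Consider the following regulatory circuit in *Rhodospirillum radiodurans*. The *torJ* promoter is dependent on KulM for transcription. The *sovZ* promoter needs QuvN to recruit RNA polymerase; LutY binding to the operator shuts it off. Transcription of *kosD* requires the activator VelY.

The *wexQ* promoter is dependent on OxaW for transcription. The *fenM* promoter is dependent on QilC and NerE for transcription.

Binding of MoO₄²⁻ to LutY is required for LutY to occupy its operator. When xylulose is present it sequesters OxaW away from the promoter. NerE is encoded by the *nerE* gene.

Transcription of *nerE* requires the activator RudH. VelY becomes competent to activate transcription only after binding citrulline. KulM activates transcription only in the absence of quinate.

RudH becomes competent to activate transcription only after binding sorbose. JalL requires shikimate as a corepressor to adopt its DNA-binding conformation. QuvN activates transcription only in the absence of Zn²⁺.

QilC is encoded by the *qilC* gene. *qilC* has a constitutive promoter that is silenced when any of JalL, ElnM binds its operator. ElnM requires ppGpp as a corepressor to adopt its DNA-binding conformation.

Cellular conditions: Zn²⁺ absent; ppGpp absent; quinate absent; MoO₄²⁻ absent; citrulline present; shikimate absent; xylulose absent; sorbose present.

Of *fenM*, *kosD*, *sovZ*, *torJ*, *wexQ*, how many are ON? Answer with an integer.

5

Shikimate is absent, so JalL is inactive.
ppGpp is absent, so ElnM is inactive.
With no repressor bound, *qilC* is transcribed.
So QilC is produced and active.
Sorbose is present, so RudH is active.
No repressor is bound and RudH is active, so *nerE* is transcribed.
So NerE is produced and active.
No repressor is bound and QilC and NerE are active, so *fenM* is transcribed.
→ *fenM* is ON.
Citrulline is present, so VelY is active.
No repressor is bound and VelY is active, so *kosD* is transcribed.
→ *kosD* is ON.
MoO₄²⁻ is absent, so LutY is inactive.
Zn²⁺ is absent, so QuvN is active.
No repressor is bound and QuvN is active, so *sovZ* is transcribed.
→ *sovZ* is ON.
Quinate is absent, so KulM is active.
No repressor is bound and KulM is active, so *torJ* is transcribed.
→ *torJ* is ON.
Xylulose is absent, so OxaW is active.
No repressor is bound and OxaW is active, so *wexQ* is transcribed.
→ *wexQ* is ON.
5 of the 5 genes are transcribed.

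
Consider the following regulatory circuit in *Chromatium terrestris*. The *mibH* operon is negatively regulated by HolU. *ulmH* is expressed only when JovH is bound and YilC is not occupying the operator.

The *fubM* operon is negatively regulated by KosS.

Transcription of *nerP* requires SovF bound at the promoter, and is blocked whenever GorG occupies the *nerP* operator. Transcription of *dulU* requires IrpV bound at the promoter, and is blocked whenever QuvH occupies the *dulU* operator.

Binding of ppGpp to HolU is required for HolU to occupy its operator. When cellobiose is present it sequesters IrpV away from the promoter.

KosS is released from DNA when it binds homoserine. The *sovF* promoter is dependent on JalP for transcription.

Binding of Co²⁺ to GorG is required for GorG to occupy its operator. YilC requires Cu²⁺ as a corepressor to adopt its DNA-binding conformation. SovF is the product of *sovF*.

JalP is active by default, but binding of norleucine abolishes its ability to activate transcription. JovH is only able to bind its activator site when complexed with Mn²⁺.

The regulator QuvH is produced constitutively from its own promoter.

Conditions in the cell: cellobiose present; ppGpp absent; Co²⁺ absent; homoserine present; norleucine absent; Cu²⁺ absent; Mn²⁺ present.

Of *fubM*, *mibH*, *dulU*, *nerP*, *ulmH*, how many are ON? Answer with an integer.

Homoserine is present, so KosS is inactive.
With no repressor bound, *fubM* is transcribed.
→ *fubM* is ON.
ppGpp is absent, so HolU is inactive.
With no repressor bound, *mibH* is transcribed.
→ *mibH* is ON.
Cellobiose is present, so IrpV is inactive.
QuvH is produced constitutively and is active.
With repressor QuvH bound, *dulU* is not transcribed.
→ *dulU* is OFF.
Norleucine is absent, so JalP is active.
No repressor is bound and JalP is active, so *sovF* is transcribed.
So SovF is produced and active.
Co²⁺ is absent, so GorG is inactive.
No repressor is bound and SovF is active, so *nerP* is transcribed.
→ *nerP* is ON.
Mn²⁺ is present, so JovH is active.
Cu²⁺ is absent, so YilC is inactive.
No repressor is bound and JovH is active, so *ulmH* is transcribed.
→ *ulmH* is ON.
4 of the 5 genes are transcribed.

4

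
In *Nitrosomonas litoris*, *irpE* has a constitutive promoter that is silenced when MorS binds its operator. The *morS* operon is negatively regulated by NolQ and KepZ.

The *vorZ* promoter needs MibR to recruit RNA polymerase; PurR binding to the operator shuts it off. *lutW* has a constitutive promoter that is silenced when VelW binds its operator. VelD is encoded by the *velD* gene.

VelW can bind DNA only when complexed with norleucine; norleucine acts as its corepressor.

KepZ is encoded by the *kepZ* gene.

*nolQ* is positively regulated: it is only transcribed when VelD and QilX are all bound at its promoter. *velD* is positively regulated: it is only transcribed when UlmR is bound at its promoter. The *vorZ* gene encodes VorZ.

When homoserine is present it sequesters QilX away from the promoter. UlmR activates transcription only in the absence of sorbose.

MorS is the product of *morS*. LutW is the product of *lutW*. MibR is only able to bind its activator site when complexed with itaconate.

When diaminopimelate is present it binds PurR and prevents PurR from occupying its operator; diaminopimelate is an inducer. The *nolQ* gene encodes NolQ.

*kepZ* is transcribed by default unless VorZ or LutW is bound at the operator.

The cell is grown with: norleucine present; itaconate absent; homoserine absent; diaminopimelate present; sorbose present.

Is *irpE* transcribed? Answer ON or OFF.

ON

Sorbose is present, so UlmR is inactive.
Required activator UlmR is absent, so *velD* is not transcribed.
So VelD is not produced.
Homoserine is absent, so QilX is active.
Required activator VelD is absent, so *nolQ* is not transcribed.
So NolQ is not produced.
Diaminopimelate is present, so PurR is inactive.
Itaconate is absent, so MibR is inactive.
Required activator MibR is absent, so *vorZ* is not transcribed.
So VorZ is not produced.
Norleucine is present, so VelW is active.
With repressor VelW bound, *lutW* is not transcribed.
So LutW is not produced.
With no repressor bound, *kepZ* is transcribed.
So KepZ is produced and active.
With repressor KepZ bound, *morS* is not transcribed.
So MorS is not produced.
With no repressor bound, *irpE* is transcribed.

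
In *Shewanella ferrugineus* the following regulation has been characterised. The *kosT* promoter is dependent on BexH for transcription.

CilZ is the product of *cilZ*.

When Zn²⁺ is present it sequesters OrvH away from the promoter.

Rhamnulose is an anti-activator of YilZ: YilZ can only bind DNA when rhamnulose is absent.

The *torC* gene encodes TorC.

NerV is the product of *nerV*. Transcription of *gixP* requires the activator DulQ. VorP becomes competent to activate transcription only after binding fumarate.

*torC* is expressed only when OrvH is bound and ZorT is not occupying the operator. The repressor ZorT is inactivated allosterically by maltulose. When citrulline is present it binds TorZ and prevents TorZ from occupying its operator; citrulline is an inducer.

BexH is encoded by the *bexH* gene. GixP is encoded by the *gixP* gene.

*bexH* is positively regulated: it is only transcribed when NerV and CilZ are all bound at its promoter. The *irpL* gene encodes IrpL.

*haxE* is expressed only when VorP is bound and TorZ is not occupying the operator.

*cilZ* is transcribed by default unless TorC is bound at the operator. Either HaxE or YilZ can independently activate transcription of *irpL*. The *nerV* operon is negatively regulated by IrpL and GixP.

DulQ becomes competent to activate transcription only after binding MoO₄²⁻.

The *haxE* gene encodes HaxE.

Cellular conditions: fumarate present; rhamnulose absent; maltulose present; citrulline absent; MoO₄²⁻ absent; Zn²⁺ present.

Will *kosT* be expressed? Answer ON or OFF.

Fumarate is present, so VorP is active.
Citrulline is absent, so TorZ is active.
With repressor TorZ bound, *haxE* is not transcribed.
So HaxE is not produced.
Rhamnulose is absent, so YilZ is active.
Activator YilZ is present, so *irpL* is transcribed.
So IrpL is produced and active.
MoO₄²⁻ is absent, so DulQ is inactive.
Required activator DulQ is absent, so *gixP* is not transcribed.
So GixP is not produced.
With repressor IrpL bound, *nerV* is not transcribed.
So NerV is not produced.
Zn²⁺ is present, so OrvH is inactive.
Maltulose is present, so ZorT is inactive.
Required activator OrvH is absent, so *torC* is not transcribed.
So TorC is not produced.
With no repressor bound, *cilZ* is transcribed.
So CilZ is produced and active.
Required activator NerV is absent, so *bexH* is not transcribed.
So BexH is not produced.
Required activator BexH is absent, so *kosT* is not transcribed.

OFF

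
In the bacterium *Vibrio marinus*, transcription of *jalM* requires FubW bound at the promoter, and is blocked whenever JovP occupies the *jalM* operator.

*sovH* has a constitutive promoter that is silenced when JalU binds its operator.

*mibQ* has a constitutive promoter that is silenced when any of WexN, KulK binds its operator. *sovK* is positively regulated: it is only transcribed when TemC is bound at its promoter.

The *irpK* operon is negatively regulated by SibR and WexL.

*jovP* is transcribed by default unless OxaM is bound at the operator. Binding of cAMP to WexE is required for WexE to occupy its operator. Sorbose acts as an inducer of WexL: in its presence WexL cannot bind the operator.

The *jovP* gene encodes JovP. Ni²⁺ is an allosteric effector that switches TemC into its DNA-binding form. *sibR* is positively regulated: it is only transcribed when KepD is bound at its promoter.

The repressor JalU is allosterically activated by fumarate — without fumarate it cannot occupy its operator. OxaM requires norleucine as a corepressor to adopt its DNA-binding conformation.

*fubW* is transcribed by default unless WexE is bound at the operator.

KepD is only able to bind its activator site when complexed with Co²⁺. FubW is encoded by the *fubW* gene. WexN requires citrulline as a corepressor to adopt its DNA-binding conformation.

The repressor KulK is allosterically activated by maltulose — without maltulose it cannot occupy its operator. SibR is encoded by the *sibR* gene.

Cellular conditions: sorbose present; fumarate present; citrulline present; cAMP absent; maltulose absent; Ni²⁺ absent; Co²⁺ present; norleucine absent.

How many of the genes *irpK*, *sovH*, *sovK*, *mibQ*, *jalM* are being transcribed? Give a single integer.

Co²⁺ is present, so KepD is active.
No repressor is bound and KepD is active, so *sibR* is transcribed.
So SibR is produced and active.
Sorbose is present, so WexL is inactive.
With repressor SibR bound, *irpK* is not transcribed.
→ *irpK* is OFF.
Fumarate is present, so JalU is active.
With repressor JalU bound, *sovH* is not transcribed.
→ *sovH* is OFF.
Ni²⁺ is absent, so TemC is inactive.
Required activator TemC is absent, so *sovK* is not transcribed.
→ *sovK* is OFF.
Citrulline is present, so WexN is active.
Maltulose is absent, so KulK is inactive.
With repressor WexN bound, *mibQ* is not transcribed.
→ *mibQ* is OFF.
cAMP is absent, so WexE is inactive.
With no repressor bound, *fubW* is transcribed.
So FubW is produced and active.
Norleucine is absent, so OxaM is inactive.
With no repressor bound, *jovP* is transcribed.
So JovP is produced and active.
With repressor JovP bound, *jalM* is not transcribed.
→ *jalM* is OFF.
0 of the 5 genes are transcribed.

0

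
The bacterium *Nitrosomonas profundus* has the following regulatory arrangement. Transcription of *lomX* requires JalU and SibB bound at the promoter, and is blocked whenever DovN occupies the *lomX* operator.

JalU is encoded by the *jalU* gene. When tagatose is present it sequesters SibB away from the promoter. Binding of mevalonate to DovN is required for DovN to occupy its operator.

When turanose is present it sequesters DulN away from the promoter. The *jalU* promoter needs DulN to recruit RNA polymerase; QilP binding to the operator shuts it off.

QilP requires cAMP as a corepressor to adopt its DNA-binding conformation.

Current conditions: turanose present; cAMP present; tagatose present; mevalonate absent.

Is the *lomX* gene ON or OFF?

Mevalonate is absent, so DovN is inactive.
cAMP is present, so QilP is active.
Turanose is present, so DulN is inactive.
With repressor QilP bound, *jalU* is not transcribed.
So JalU is not produced.
Tagatose is present, so SibB is inactive.
Required activator JalU is absent, so *lomX* is not transcribed.

OFF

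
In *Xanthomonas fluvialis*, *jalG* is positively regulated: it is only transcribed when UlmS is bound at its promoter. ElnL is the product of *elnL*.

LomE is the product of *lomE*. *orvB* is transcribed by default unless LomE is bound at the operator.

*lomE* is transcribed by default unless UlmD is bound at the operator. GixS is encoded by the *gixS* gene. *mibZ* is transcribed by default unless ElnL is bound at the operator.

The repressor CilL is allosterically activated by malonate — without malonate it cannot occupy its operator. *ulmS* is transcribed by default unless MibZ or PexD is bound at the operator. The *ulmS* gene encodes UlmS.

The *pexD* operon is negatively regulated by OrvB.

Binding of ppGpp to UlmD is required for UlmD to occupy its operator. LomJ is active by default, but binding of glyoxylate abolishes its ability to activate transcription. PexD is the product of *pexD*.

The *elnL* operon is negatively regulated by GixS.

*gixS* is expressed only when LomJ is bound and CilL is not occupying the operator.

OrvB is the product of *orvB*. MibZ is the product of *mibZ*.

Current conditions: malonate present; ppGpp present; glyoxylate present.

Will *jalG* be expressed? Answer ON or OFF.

ON

Glyoxylate is present, so LomJ is inactive.
Malonate is present, so CilL is active.
With repressor CilL bound, *gixS* is not transcribed.
So GixS is not produced.
With no repressor bound, *elnL* is transcribed.
So ElnL is produced and active.
With repressor ElnL bound, *mibZ* is not transcribed.
So MibZ is not produced.
ppGpp is present, so UlmD is active.
With repressor UlmD bound, *lomE* is not transcribed.
So LomE is not produced.
With no repressor bound, *orvB* is transcribed.
So OrvB is produced and active.
With repressor OrvB bound, *pexD* is not transcribed.
So PexD is not produced.
With no repressor bound, *ulmS* is transcribed.
So UlmS is produced and active.
No repressor is bound and UlmS is active, so *jalG* is transcribed.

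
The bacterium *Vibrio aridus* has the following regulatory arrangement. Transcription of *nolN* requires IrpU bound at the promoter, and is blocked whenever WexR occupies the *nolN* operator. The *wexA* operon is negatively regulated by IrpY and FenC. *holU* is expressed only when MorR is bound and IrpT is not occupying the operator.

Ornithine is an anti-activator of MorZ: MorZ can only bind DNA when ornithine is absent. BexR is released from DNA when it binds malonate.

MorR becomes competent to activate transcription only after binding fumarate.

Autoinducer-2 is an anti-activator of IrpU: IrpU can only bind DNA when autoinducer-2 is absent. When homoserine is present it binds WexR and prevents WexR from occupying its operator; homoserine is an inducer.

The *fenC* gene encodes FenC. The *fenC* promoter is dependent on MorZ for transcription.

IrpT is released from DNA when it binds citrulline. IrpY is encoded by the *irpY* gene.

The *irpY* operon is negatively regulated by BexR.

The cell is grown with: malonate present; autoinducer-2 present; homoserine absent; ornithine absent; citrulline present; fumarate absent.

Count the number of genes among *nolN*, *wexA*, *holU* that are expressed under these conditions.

Autoinducer-2 is present, so IrpU is inactive.
Homoserine is absent, so WexR is active.
With repressor WexR bound, *nolN* is not transcribed.
→ *nolN* is OFF.
Malonate is present, so BexR is inactive.
With no repressor bound, *irpY* is transcribed.
So IrpY is produced and active.
Ornithine is absent, so MorZ is active.
No repressor is bound and MorZ is active, so *fenC* is transcribed.
So FenC is produced and active.
With repressor IrpY bound, *wexA* is not transcribed.
→ *wexA* is OFF.
Citrulline is present, so IrpT is inactive.
Fumarate is absent, so MorR is inactive.
Required activator MorR is absent, so *holU* is not transcribed.
→ *holU* is OFF.
0 of the 3 genes are transcribed.

0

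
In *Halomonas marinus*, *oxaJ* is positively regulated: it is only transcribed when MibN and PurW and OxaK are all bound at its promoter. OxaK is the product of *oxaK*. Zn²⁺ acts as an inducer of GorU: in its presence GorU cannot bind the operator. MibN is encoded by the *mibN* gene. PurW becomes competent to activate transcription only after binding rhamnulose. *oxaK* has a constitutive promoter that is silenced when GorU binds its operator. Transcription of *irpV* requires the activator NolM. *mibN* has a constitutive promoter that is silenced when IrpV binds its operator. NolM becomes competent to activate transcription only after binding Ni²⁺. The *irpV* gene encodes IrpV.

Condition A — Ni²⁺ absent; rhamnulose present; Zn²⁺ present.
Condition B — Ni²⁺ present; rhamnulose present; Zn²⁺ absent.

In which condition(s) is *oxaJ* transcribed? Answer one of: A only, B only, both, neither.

A only

Condition A:
Ni²⁺ is absent, so NolM is inactive.
Required activator NolM is absent, so *irpV* is not transcribed.
So IrpV is not produced.
With no repressor bound, *mibN* is transcribed.
So MibN is produced and active.
Rhamnulose is present, so PurW is active.
Zn²⁺ is present, so GorU is inactive.
With no repressor bound, *oxaK* is transcribed.
So OxaK is produced and active.
No repressor is bound and MibN and PurW and OxaK are active, so *oxaJ* is transcribed.
→ *oxaJ* is ON in A.
Condition B:
Ni²⁺ is present, so NolM is active.
No repressor is bound and NolM is active, so *irpV* is transcribed.
So IrpV is produced and active.
With repressor IrpV bound, *mibN* is not transcribed.
So MibN is not produced.
Rhamnulose is present, so PurW is active.
Zn²⁺ is absent, so GorU is active.
With repressor GorU bound, *oxaK* is not transcribed.
So OxaK is not produced.
Required activator MibN is absent, so *oxaJ* is not transcribed.
→ *oxaJ* is OFF in B.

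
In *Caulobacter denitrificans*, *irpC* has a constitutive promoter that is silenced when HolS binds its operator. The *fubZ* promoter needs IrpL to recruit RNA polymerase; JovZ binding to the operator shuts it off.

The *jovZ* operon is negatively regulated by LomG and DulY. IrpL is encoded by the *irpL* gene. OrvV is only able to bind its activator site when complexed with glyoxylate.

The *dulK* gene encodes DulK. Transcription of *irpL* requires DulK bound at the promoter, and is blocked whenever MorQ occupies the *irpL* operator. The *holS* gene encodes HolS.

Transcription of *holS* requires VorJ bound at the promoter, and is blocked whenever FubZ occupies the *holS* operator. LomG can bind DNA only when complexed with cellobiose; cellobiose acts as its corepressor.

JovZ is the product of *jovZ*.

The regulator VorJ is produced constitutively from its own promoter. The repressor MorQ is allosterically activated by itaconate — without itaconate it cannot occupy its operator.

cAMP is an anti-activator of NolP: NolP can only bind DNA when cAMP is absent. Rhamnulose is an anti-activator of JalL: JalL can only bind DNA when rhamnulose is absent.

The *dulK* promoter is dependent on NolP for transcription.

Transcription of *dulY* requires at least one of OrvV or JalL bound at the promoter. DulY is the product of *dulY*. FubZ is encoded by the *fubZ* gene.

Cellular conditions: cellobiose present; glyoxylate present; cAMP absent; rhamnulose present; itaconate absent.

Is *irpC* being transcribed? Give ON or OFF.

ON

cAMP is absent, so NolP is active.
No repressor is bound and NolP is active, so *dulK* is transcribed.
So DulK is produced and active.
Itaconate is absent, so MorQ is inactive.
No repressor is bound and DulK is active, so *irpL* is transcribed.
So IrpL is produced and active.
Cellobiose is present, so LomG is active.
Glyoxylate is present, so OrvV is active.
Rhamnulose is present, so JalL is inactive.
Activator OrvV is present, so *dulY* is transcribed.
So DulY is produced and active.
With repressor LomG bound, *jovZ* is not transcribed.
So JovZ is not produced.
No repressor is bound and IrpL is active, so *fubZ* is transcribed.
So FubZ is produced and active.
VorJ is produced constitutively and is active.
With repressor FubZ bound, *holS* is not transcribed.
So HolS is not produced.
With no repressor bound, *irpC* is transcribed.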